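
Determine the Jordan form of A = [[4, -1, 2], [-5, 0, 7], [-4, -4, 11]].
J = [[5, 1, 0], [0, 5, 1], [0, 0, 5]]

The characteristic polynomial is det(xI - A) = (x - 5)^3, so the eigenvalues are 5 (algebraic multiplicity 3).

For λ = 5: rank(A - 5I) = 2, rank((A - 5I)^2) = 1, rank((A - 5I)^3) = 0. The eigenspace has dimension 3 - 2 = 1, so there is 1 Jordan block; the rank sequence gives block sizes [3].

Assembling the blocks gives the Jordan form J above.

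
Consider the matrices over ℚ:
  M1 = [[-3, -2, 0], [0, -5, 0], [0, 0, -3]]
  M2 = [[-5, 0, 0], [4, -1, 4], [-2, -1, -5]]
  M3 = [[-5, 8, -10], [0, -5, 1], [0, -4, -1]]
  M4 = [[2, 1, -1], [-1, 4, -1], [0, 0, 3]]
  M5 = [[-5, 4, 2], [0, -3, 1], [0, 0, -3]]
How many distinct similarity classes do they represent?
Characteristic polynomials: χ_{M1} = (x + 3)^2(x + 5), χ_{M2} = (x + 3)^2(x + 5), χ_{M3} = (x + 3)^2(x + 5), χ_{M4} = (x - 3)^3, χ_{M5} = (x + 3)^2(x + 5).

{M1}: invariant factors x + 3, (x + 3)(x + 5).

{M2, M3, M5}: invariant factors (x + 3)^2(x + 5).

{M4}: invariant factors x - 3, (x - 3)^2.

Matrices are similar if and only if their invariant-factor lists agree; the partition into similarity classes is {M1}, {M2, M3, M5}, {M4}.

3 classes: {M1}, {M2, M3, M5}, {M4}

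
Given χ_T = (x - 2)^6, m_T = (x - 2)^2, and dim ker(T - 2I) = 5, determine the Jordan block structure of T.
Jordan blocks: (2, 2), (2, 1), (2, 1), (2, 1), (2, 1)

λ = 2: algebraic multiplicity 6 (exponent in χ_T), largest block size 2 (exponent in m_T), 5 blocks (geometric multiplicity). These force block sizes [2, 1, 1, 1, 1].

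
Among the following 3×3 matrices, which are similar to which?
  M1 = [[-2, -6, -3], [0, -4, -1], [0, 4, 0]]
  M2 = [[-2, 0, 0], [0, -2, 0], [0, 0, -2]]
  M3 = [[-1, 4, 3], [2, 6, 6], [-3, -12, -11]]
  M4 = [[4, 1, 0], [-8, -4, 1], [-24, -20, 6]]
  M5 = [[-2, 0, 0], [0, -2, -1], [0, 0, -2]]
3 classes: {M1, M3, M5}, {M2}, {M4}

Characteristic polynomials: χ_{M1} = (x + 2)^3, χ_{M2} = (x + 2)^3, χ_{M3} = (x + 2)^3, χ_{M4} = (x - 2)^3, χ_{M5} = (x + 2)^3.

{M1, M3, M5}: invariant factors x + 2, (x + 2)^2.

{M2}: invariant factors x + 2, x + 2, x + 2.

{M4}: invariant factors (x - 2)^3.

Matrices are similar if and only if their invariant-factor lists agree; the partition into similarity classes is {M1, M3, M5}, {M2}, {M4}.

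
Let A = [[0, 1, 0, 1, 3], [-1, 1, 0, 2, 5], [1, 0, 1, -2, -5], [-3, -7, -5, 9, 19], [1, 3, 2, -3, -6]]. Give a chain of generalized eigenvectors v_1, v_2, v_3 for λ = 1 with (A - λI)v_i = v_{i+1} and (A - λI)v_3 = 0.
v_1 = [[3, 0, 1, -3, 2]]^T, v_2 = [[0, 1, -1, 0, 0]]^T, v_3 = [[1, 0, 0, -2, 1]]^T

We seek v_1 ∈ ker((A - I)^3) \ ker((A - I)^2), then set v_{i+1} = (A - I) v_i.

One such chain is v_1 = [[3, 0, 1, -3, 2]]^T, v_2 = [[0, 1, -1, 0, 0]]^T, v_3 = [[1, 0, 0, -2, 1]]^T. Check: (A - I) v_3 = [[0, 0, 0, 0, 0]]^T = 0.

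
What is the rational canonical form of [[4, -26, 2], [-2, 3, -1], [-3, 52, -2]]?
The invariant factors of A (the non-unit diagonal entries of the Smith normal form of xI - A over ℚ[x]) are (x - 5)(x^2 + 4), each dividing the next. The characteristic polynomial is their product, (x - 5)(x^2 + 4).

The rational canonical form is the block-diagonal matrix of companion matrices C(f_i):
R = [[0, 0, 20], [1, 0, -4], [0, 1, 5]].

Note the characteristic polynomial does not split into linear factors over ℚ, so A has no Jordan form over ℚ; the rational canonical form exists over any field.

R = [[0, 0, 20], [1, 0, -4], [0, 1, 5]]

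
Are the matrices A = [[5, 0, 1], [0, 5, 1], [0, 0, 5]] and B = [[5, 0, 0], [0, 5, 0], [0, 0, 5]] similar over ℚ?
No.

Both have characteristic polynomial (x - 5)^3, but the minimal polynomial of A is (x - 5)^2 while the minimal polynomial of B is x - 5. The minimal polynomial is a similarity invariant, so A and B are not similar.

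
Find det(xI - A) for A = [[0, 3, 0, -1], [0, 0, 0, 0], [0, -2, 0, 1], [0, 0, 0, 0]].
xI - A = [[x, -3, 0, 1], [0, x, 0, 0], [0, 2, x, -1], [0, 0, 0, x]].

Expanding det(xI - A) along the first row:
det(xI - A) = + (x)·det([[x, 0, 0], [2, x, -1], [0, 0, x]]) - (-3)·det([[0, 0, 0], [0, x, -1], [0, 0, x]]) + (0)·det([[0, x, 0], [0, 2, -1], [0, 0, x]]) - (1)·det([[0, x, 0], [0, 2, x], [0, 0, 0]]).

Evaluating gives χ_A(x) = x^4.

χ_A(x) = x^4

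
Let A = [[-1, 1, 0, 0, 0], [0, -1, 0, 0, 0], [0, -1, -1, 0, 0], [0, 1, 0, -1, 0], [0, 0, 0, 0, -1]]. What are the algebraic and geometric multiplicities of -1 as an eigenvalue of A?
The characteristic polynomial is (x + 1)^5, so the factor x + 1 appears with exponent 5: the algebraic multiplicity is 5.

rank(A + I) = 1, so the eigenspace has dimension 5 - 1 = 4: the geometric multiplicity is 4.

Since 4 < 5, A is not diagonalizable.

algebraic multiplicity 5, geometric multiplicity 4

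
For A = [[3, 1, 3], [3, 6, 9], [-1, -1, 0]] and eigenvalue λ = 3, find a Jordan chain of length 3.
We seek v_1 ∈ ker((A - 3I)^3) \ ker((A - 3I)^2), then set v_{i+1} = (A - 3I) v_i.

One such chain is v_1 = [[-1, -2, 1]]^T, v_2 = [[1, 0, 0]]^T, v_3 = [[0, 3, -1]]^T. Check: (A - 3I) v_3 = [[0, 0, 0]]^T = 0.

v_1 = [[-1, -2, 1]]^T, v_2 = [[1, 0, 0]]^T, v_3 = [[0, 3, -1]]^T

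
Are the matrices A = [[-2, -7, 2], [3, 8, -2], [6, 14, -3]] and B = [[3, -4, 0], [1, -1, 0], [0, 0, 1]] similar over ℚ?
Yes.

Two matrices over a field are similar if and only if they have the same invariant factors.

Both A and B have characteristic polynomial (x - 1)^3 and minimal polynomial (x - 1)^2. Computing further, both have invariant factors x - 1, (x - 1)^2. Hence A and B are similar.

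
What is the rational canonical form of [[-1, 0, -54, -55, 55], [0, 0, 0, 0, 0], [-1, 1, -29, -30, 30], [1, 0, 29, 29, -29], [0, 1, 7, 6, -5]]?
The invariant factors of A (the non-unit diagonal entries of the Smith normal form of xI - A over ℚ[x]) are x(x^2 + 3x - 5)^2, each dividing the next. The characteristic polynomial is their product, x(x^2 + 3x - 5)^2.

The rational canonical form is the block-diagonal matrix of companion matrices C(f_i):
R = [[0, 0, 0, 0, 0], [1, 0, 0, 0, -25], [0, 1, 0, 0, 30], [0, 0, 1, 0, 1], [0, 0, 0, 1, -6]].

Note the characteristic polynomial does not split into linear factors over ℚ, so A has no Jordan form over ℚ; the rational canonical form exists over any field.

R = [[0, 0, 0, 0, 0], [1, 0, 0, 0, -25], [0, 1, 0, 0, 30], [0, 0, 1, 0, 1], [0, 0, 0, 1, -6]]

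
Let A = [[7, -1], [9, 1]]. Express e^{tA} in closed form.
e^{tA} = [[(3*t + 1)*e^{4*t}, -t*e^{4*t}], [9*t*e^{4*t}, (1 - 3*t)*e^{4*t}]]

A has Jordan form J = [[4, 1], [0, 4]] with A = PJP^{-1}, so e^{tA} = P e^{tJ} P^{-1}.

For a Jordan block J_k(λ), e^{tJ_k(λ)} = e^{λt} · (I + tN + t^2 N^2/2! + ... + t^{k-1} N^{k-1}/(k-1)!) where N is the nilpotent superdiagonal part.

Assembling the blocks and conjugating back gives the entries of e^{tA} as shown above.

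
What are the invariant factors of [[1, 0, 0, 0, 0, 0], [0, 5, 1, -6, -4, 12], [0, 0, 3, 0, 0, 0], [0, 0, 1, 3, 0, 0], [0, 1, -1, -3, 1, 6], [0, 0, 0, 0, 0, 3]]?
x - 3, (x - 3)^2, (x - 3)^2(x - 1)

The Jordan structure of A has elementary divisors (x - 1), (x - 3)^2, (x - 3)^2, (x - 3). Arranging the block sizes at each eigenvalue in decreasing order and taking row products gives the invariant factors.

Invariant factors (smallest first, each dividing the next): x - 3, (x - 3)^2, (x - 3)^2(x - 1).

Check: the last factor (x - 3)^2(x - 1) is the minimal polynomial, and the product (x - 3)^5(x - 1) is the characteristic polynomial.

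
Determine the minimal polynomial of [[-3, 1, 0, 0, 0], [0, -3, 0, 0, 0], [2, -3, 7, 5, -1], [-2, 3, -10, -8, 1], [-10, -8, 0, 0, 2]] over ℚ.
m_A(x) = (x - 2)^2(x + 3)^2

The characteristic polynomial factors as (x - 2)^2(x + 3)^3. The minimal polynomial is ∏(x - λ)^{k_λ} where k_λ is the size of the largest Jordan block at λ.

For λ = -3: rank(A + 3I) = 3, and the largest Jordan block has size 2 (the smallest k with rank((A + 3I)^k) = rank((A + 3I)^(k+1))).
For λ = 2: rank(A - 2I) = 4, and the largest Jordan block has size 2 (the smallest k with rank((A - 2I)^k) = rank((A - 2I)^(k+1))).

So m_A(x) = (x - 2)^2(x + 3)^2.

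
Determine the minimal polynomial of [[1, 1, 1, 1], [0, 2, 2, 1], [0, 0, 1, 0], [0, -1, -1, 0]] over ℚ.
m_A(x) = (x - 1)^3

The characteristic polynomial factors as (x - 1)^4. The minimal polynomial is ∏(x - λ)^{k_λ} where k_λ is the size of the largest Jordan block at λ.

For λ = 1: rank(A - I) = 2, and the largest Jordan block has size 3 (the smallest k with rank((A - I)^k) = rank((A - I)^(k+1))).

So m_A(x) = (x - 1)^3.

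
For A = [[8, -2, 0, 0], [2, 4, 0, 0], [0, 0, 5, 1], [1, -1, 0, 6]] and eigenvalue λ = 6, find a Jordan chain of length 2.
v_1 = [[1, 0, -1, 0]]^T, v_2 = [[2, 2, 1, 1]]^T

We seek v_1 ∈ ker((A - 6I)^2) \ ker(A - 6I), then set v_{i+1} = (A - 6I) v_i.

One such chain is v_1 = [[1, 0, -1, 0]]^T, v_2 = [[2, 2, 1, 1]]^T. Check: (A - 6I) v_2 = [[0, 0, 0, 0]]^T = 0.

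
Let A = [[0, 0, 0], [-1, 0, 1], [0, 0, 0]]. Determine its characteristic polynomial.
xI - A = [[x, 0, 0], [1, x, -1], [0, 0, x]].

Expanding det(xI - A) along the first row:
det(xI - A) = + (x)·det([[x, -1], [0, x]]) - (0)·det([[1, -1], [0, x]]) + (0)·det([[1, x], [0, 0]]).

Evaluating gives χ_A(x) = x^3.

χ_A(x) = x^3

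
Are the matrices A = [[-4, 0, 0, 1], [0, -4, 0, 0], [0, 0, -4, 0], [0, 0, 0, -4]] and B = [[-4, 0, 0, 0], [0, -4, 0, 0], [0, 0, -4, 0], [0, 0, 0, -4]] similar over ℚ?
No.

Both have characteristic polynomial (x + 4)^4, but the minimal polynomial of A is (x + 4)^2 while the minimal polynomial of B is x + 4. The minimal polynomial is a similarity invariant, so A and B are not similar.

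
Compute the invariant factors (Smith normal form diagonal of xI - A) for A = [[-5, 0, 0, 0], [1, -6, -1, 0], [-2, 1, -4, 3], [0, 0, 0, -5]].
x + 5, (x + 5)^3

The Jordan structure of A has elementary divisors (x + 5)^3, (x + 5). Arranging the block sizes at each eigenvalue in decreasing order and taking row products gives the invariant factors.

Invariant factors (smallest first, each dividing the next): x + 5, (x + 5)^3.

Check: the last factor (x + 5)^3 is the minimal polynomial, and the product (x + 5)^4 is the characteristic polynomial.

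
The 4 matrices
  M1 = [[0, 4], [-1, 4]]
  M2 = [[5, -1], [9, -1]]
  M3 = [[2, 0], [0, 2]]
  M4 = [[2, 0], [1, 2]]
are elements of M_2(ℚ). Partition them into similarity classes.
Characteristic polynomials: χ_{M1} = (x - 2)^2, χ_{M2} = (x - 2)^2, χ_{M3} = (x - 2)^2, χ_{M4} = (x - 2)^2.

{M1, M2, M4}: invariant factors (x - 2)^2.

{M3}: invariant factors x - 2, x - 2.

Matrices are similar if and only if their invariant-factor lists agree; the partition into similarity classes is {M1, M2, M4}, {M3}.

2 classes: {M1, M2, M4}, {M3}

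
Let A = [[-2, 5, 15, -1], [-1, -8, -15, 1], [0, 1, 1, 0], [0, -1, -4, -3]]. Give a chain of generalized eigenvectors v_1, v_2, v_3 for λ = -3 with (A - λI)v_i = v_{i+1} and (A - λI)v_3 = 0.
v_1 = [[3, -4, 1, -1]]^T, v_2 = [[-1, 1, 0, 0]]^T, v_3 = [[4, -4, 1, -1]]^T

We seek v_1 ∈ ker((A + 3I)^3) \ ker((A + 3I)^2), then set v_{i+1} = (A + 3I) v_i.

One such chain is v_1 = [[3, -4, 1, -1]]^T, v_2 = [[-1, 1, 0, 0]]^T, v_3 = [[4, -4, 1, -1]]^T. Check: (A + 3I) v_3 = [[0, 0, 0, 0]]^T = 0.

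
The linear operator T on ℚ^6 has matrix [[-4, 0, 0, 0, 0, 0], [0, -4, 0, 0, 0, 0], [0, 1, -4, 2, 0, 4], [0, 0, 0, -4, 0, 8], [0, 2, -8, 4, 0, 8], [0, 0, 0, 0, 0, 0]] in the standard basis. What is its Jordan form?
J = [[-4, 1, 0, 0, 0, 0], [0, -4, 0, 0, 0, 0], [0, 0, -4, 0, 0, 0], [0, 0, 0, -4, 0, 0], [0, 0, 0, 0, 0, 0], [0, 0, 0, 0, 0, 0]]

The characteristic polynomial is det(xI - A) = x^2(x + 4)^4, so the eigenvalues are -4 (algebraic multiplicity 4), 0 (algebraic multiplicity 2).

For λ = -4: rank(A + 4I) = 3, rank((A + 4I)^2) = 2. The eigenspace has dimension 6 - 3 = 3, so there are 3 Jordan blocks; the rank sequence gives block sizes [2, 1, 1].

For λ = 0: rank(A) = 4. The eigenspace has dimension 6 - 4 = 2, so there are 2 Jordan blocks; the rank sequence gives block sizes [1, 1].

Assembling the blocks gives the Jordan form J above.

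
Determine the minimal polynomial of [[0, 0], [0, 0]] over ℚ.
The characteristic polynomial factors as x^2. The minimal polynomial is ∏(x - λ)^{k_λ} where k_λ is the size of the largest Jordan block at λ.

For λ = 0: rank(A) = 0, and the largest Jordan block has size 1 (the smallest k with rank(A^k) = rank(A^(k+1))).

So m_A(x) = x.

m_A(x) = x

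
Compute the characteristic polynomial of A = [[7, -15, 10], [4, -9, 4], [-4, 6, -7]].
χ_A(x) = (x + 3)^3

xI - A = [[x - 7, 15, -10], [-4, x + 9, -4], [4, -6, x + 7]].

Expanding det(xI - A) along the first row:
det(xI - A) = + (x - 7)·det([[x + 9, -4], [-6, x + 7]]) - (15)·det([[-4, -4], [4, x + 7]]) + (-10)·det([[-4, x + 9], [4, -6]]).

Evaluating gives χ_A(x) = x^3 + 9x^2 + 27x + 27 = (x + 3)^3.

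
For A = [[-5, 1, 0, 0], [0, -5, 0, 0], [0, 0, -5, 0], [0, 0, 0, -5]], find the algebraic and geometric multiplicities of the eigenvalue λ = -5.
The characteristic polynomial is (x + 5)^4, so the factor x + 5 appears with exponent 4: the algebraic multiplicity is 4.

rank(A + 5I) = 1, so the eigenspace has dimension 4 - 1 = 3: the geometric multiplicity is 3.

Since 3 < 4, A is not diagonalizable.

algebraic multiplicity 4, geometric multiplicity 3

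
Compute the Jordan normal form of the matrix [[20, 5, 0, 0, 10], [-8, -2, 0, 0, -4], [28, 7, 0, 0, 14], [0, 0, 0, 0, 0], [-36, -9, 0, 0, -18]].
The characteristic polynomial is det(xI - A) = x^5, so the eigenvalues are 0 (algebraic multiplicity 5).

For λ = 0: rank(A) = 1, rank(A^2) = 0. The eigenspace has dimension 5 - 1 = 4, so there are 4 Jordan blocks; the rank sequence gives block sizes [2, 1, 1, 1].

Assembling the blocks gives the Jordan form J above.

J = [[0, 1, 0, 0, 0], [0, 0, 0, 0, 0], [0, 0, 0, 0, 0], [0, 0, 0, 0, 0], [0, 0, 0, 0, 0]]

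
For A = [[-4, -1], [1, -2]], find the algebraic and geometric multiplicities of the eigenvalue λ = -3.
The characteristic polynomial is (x + 3)^2, so the factor x + 3 appears with exponent 2: the algebraic multiplicity is 2.

rank(A + 3I) = 1, so the eigenspace has dimension 2 - 1 = 1: the geometric multiplicity is 1.

Since 1 < 2, A is not diagonalizable.

algebraic multiplicity 2, geometric multiplicity 1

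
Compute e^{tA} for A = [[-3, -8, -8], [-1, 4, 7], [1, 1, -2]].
e^{tA} = [[e^{-3*t}, (1 - e^{8*t})*e^{-3*t}, (1 - e^{8*t})*e^{-3*t}], [-t*e^{-3*t}, (-t + e^{8*t})*e^{-3*t}, (-t + e^{8*t} - 1)*e^{-3*t}], [t*e^{-3*t}, t*e^{-3*t}, (t + 1)*e^{-3*t}]]

A has Jordan form J = [[-3, 1, 0], [0, -3, 0], [0, 0, 5]] with A = PJP^{-1}, so e^{tA} = P e^{tJ} P^{-1}.

For a Jordan block J_k(λ), e^{tJ_k(λ)} = e^{λt} · (I + tN + t^2 N^2/2! + ... + t^{k-1} N^{k-1}/(k-1)!) where N is the nilpotent superdiagonal part.

Assembling the blocks and conjugating back gives the entries of e^{tA} as shown above.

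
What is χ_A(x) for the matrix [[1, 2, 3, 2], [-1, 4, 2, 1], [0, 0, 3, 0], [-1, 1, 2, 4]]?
xI - A = [[x - 1, -2, -3, -2], [1, x - 4, -2, -1], [0, 0, x - 3, 0], [1, -1, -2, x - 4]].

Expanding det(xI - A) along the first row:
det(xI - A) = + (x - 1)·det([[x - 4, -2, -1], [0, x - 3, 0], [-1, -2, x - 4]]) - (-2)·det([[1, -2, -1], [0, x - 3, 0], [1, -2, x - 4]]) + (-3)·det([[1, x - 4, -1], [0, 0, 0], [1, -1, x - 4]]) - (-2)·det([[1, x - 4, -2], [0, 0, x - 3], [1, -1, -2]]).

Evaluating gives χ_A(x) = x^4 - 12x^3 + 54x^2 - 108x + 81 = (x - 3)^4.

χ_A(x) = (x - 3)^4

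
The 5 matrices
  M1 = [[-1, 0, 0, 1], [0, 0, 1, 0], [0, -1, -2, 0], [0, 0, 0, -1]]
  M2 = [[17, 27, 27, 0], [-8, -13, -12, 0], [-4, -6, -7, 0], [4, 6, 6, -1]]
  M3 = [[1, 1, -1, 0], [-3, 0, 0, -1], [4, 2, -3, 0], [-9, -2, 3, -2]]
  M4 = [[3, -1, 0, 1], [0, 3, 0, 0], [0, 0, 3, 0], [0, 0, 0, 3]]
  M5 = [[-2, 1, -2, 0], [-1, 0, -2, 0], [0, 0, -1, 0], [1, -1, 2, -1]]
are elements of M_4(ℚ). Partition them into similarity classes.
4 classes: {M1}, {M2, M5}, {M3}, {M4}

Characteristic polynomials: χ_{M1} = (x + 1)^4, χ_{M2} = (x + 1)^4, χ_{M3} = (x + 1)^4, χ_{M4} = (x - 3)^4, χ_{M5} = (x + 1)^4.

{M1}: invariant factors (x + 1)^2, (x + 1)^2.

{M2, M5}: invariant factors x + 1, x + 1, (x + 1)^2.

{M3}: invariant factors x + 1, (x + 1)^3.

{M4}: invariant factors x - 3, x - 3, (x - 3)^2.

Matrices are similar if and only if their invariant-factor lists agree; the partition into similarity classes is {M1}, {M2, M5}, {M3}, {M4}.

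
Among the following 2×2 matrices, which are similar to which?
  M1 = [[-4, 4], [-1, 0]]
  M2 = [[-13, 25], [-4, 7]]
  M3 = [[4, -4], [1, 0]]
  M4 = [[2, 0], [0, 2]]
Characteristic polynomials: χ_{M1} = (x + 2)^2, χ_{M2} = (x + 3)^2, χ_{M3} = (x - 2)^2, χ_{M4} = (x - 2)^2.

{M1}: invariant factors (x + 2)^2.

{M2}: invariant factors (x + 3)^2.

{M3}: invariant factors (x - 2)^2.

{M4}: invariant factors x - 2, x - 2.

Matrices are similar if and only if their invariant-factor lists agree; the partition into similarity classes is {M1}, {M2}, {M3}, {M4}.

4 classes: {M1}, {M2}, {M3}, {M4}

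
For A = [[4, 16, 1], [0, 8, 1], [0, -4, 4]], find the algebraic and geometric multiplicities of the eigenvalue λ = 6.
algebraic multiplicity 2, geometric multiplicity 1

The characteristic polynomial is (x - 6)^2(x - 4), so the factor x - 6 appears with exponent 2: the algebraic multiplicity is 2.

rank(A - 6I) = 2, so the eigenspace has dimension 3 - 2 = 1: the geometric multiplicity is 1.

Since 1 < 2, A is not diagonalizable.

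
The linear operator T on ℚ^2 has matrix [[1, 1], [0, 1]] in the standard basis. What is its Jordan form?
J = [[1, 1], [0, 1]]

The characteristic polynomial is det(xI - A) = (x - 1)^2, so the eigenvalues are 1 (algebraic multiplicity 2).

For λ = 1: rank(A - I) = 1, rank((A - I)^2) = 0. The eigenspace has dimension 2 - 1 = 1, so there is 1 Jordan block; the rank sequence gives block sizes [2].

Assembling the blocks gives the Jordan form J above.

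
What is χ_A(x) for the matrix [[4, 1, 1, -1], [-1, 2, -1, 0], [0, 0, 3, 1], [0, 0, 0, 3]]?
χ_A(x) = (x - 3)^4

xI - A = [[x - 4, -1, -1, 1], [1, x - 2, 1, 0], [0, 0, x - 3, -1], [0, 0, 0, x - 3]].

Expanding det(xI - A) along the first row:
det(xI - A) = + (x - 4)·det([[x - 2, 1, 0], [0, x - 3, -1], [0, 0, x - 3]]) - (-1)·det([[1, 1, 0], [0, x - 3, -1], [0, 0, x - 3]]) + (-1)·det([[1, x - 2, 0], [0, 0, -1], [0, 0, x - 3]]) - (1)·det([[1, x - 2, 1], [0, 0, x - 3], [0, 0, 0]]).

Evaluating gives χ_A(x) = x^4 - 12x^3 + 54x^2 - 108x + 81 = (x - 3)^4.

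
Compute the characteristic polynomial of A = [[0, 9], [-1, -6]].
χ_A(x) = (x + 3)^2

xI - A = [[x, -9], [1, x + 6]].

Expanding det(xI - A) along the first row:
det(xI - A) = + (x)·det([[x + 6]]) - (-9)·det([[1]]).

Evaluating gives χ_A(x) = x^2 + 6x + 9 = (x + 3)^2.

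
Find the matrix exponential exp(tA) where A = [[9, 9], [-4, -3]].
e^{tA} = [[(6*t + 1)*e^{3*t}, 9*t*e^{3*t}], [-4*t*e^{3*t}, (1 - 6*t)*e^{3*t}]]

A has Jordan form J = [[3, 1], [0, 3]] with A = PJP^{-1}, so e^{tA} = P e^{tJ} P^{-1}.

For a Jordan block J_k(λ), e^{tJ_k(λ)} = e^{λt} · (I + tN + t^2 N^2/2! + ... + t^{k-1} N^{k-1}/(k-1)!) where N is the nilpotent superdiagonal part.

Assembling the blocks and conjugating back gives the entries of e^{tA} as shown above.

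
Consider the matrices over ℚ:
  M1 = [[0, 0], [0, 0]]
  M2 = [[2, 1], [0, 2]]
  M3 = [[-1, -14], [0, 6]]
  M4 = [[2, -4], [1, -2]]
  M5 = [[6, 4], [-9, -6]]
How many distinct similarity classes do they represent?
4 classes: {M1}, {M2}, {M3}, {M4, M5}

Characteristic polynomials: χ_{M1} = x^2, χ_{M2} = (x - 2)^2, χ_{M3} = (x - 6)(x + 1), χ_{M4} = x^2, χ_{M5} = x^2.

{M1}: invariant factors x, x.

{M2}: invariant factors (x - 2)^2.

{M3}: invariant factors (x - 6)(x + 1).

{M4, M5}: invariant factors x^2.

Matrices are similar if and only if their invariant-factor lists agree; the partition into similarity classes is {M1}, {M2}, {M3}, {M4, M5}.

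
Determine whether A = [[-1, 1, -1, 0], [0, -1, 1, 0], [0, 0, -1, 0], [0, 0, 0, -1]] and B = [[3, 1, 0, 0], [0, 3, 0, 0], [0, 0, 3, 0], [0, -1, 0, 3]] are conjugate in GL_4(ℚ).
No.

trace(A) = -4 but trace(B) = 12. The trace is a similarity invariant, so A and B are not similar.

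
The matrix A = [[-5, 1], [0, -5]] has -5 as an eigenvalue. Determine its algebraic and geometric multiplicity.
algebraic multiplicity 2, geometric multiplicity 1

The characteristic polynomial is (x + 5)^2, so the factor x + 5 appears with exponent 2: the algebraic multiplicity is 2.

rank(A + 5I) = 1, so the eigenspace has dimension 2 - 1 = 1: the geometric multiplicity is 1.

Since 1 < 2, A is not diagonalizable.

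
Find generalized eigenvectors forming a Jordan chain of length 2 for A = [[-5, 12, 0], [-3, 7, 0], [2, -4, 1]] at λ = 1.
We seek v_1 ∈ ker((A - I)^2) \ ker(A - I), then set v_{i+1} = (A - I) v_i.

One such chain is v_1 = [[3, 2, -1]]^T, v_2 = [[6, 3, -2]]^T. Check: (A - I) v_2 = [[0, 0, 0]]^T = 0.

v_1 = [[3, 2, -1]]^T, v_2 = [[6, 3, -2]]^T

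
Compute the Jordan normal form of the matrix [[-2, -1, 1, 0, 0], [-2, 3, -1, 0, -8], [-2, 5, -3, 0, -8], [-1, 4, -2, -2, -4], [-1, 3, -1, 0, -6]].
The characteristic polynomial is det(xI - A) = (x + 2)^5, so the eigenvalues are -2 (algebraic multiplicity 5).

For λ = -2: rank(A + 2I) = 2, rank((A + 2I)^2) = 1, rank((A + 2I)^3) = 0. The eigenspace has dimension 5 - 2 = 3, so there are 3 Jordan blocks; the rank sequence gives block sizes [3, 1, 1].

Assembling the blocks gives the Jordan form J above.

J = [[-2, 1, 0, 0, 0], [0, -2, 1, 0, 0], [0, 0, -2, 0, 0], [0, 0, 0, -2, 0], [0, 0, 0, 0, -2]]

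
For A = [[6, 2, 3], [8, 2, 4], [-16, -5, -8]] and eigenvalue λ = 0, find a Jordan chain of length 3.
We seek v_1 ∈ ker(A^3) \ ker(A^2), then set v_{i+1} = A v_i.

One such chain is v_1 = [[-2, -1, 5]]^T, v_2 = [[1, 2, -3]]^T, v_3 = [[1, 0, -2]]^T. Check: A v_3 = [[0, 0, 0]]^T = 0.

v_1 = [[-2, -1, 5]]^T, v_2 = [[1, 2, -3]]^T, v_3 = [[1, 0, -2]]^T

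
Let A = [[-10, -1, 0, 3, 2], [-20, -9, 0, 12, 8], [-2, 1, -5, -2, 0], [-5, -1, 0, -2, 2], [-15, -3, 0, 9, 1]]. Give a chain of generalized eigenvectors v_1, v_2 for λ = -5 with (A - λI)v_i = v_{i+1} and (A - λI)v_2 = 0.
v_1 = [[0, 3, -1, 1, 0]]^T, v_2 = [[0, 0, 1, 0, 0]]^T

We seek v_1 ∈ ker((A + 5I)^2) \ ker(A + 5I), then set v_{i+1} = (A + 5I) v_i.

One such chain is v_1 = [[0, 3, -1, 1, 0]]^T, v_2 = [[0, 0, 1, 0, 0]]^T. Check: (A + 5I) v_2 = [[0, 0, 0, 0, 0]]^T = 0.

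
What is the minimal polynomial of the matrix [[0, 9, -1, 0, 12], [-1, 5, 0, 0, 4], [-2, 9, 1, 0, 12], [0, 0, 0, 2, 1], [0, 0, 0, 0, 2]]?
The characteristic polynomial factors as (x - 2)^5. The minimal polynomial is ∏(x - λ)^{k_λ} where k_λ is the size of the largest Jordan block at λ.

For λ = 2: rank(A - 2I) = 3, and the largest Jordan block has size 3 (the smallest k with rank((A - 2I)^k) = rank((A - 2I)^(k+1))).

So m_A(x) = (x - 2)^3.

m_A(x) = (x - 2)^3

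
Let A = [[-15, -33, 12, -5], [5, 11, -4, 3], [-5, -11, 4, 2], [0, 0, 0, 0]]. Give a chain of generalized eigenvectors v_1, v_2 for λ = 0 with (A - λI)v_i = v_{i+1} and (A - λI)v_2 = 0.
v_1 = [[0, 1, 3, 0]]^T, v_2 = [[3, -1, 1, 0]]^T

We seek v_1 ∈ ker(A^2) \ ker(A), then set v_{i+1} = A v_i.

One such chain is v_1 = [[0, 1, 3, 0]]^T, v_2 = [[3, -1, 1, 0]]^T. Check: A v_2 = [[0, 0, 0, 0]]^T = 0.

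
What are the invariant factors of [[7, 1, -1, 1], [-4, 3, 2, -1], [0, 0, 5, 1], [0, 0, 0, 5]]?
(x - 5)^2, (x - 5)^2

The Jordan structure of A has elementary divisors (x - 5)^2, (x - 5)^2. Arranging the block sizes at each eigenvalue in decreasing order and taking row products gives the invariant factors.

Invariant factors (smallest first, each dividing the next): (x - 5)^2, (x - 5)^2.

Check: the last factor (x - 5)^2 is the minimal polynomial, and the product (x - 5)^4 is the characteristic polynomial.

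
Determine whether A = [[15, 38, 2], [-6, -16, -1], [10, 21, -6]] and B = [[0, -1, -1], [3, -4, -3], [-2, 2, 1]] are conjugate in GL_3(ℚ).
trace(A) = -7 but trace(B) = -3. The trace is a similarity invariant, so A and B are not similar.

No.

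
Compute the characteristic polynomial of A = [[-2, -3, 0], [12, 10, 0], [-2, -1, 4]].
xI - A = [[x + 2, 3, 0], [-12, x - 10, 0], [2, 1, x - 4]].

Expanding det(xI - A) along the first row:
det(xI - A) = + (x + 2)·det([[x - 10, 0], [1, x - 4]]) - (3)·det([[-12, 0], [2, x - 4]]) + (0)·det([[-12, x - 10], [2, 1]]).

Evaluating gives χ_A(x) = x^3 - 12x^2 + 48x - 64 = (x - 4)^3.

χ_A(x) = (x - 4)^3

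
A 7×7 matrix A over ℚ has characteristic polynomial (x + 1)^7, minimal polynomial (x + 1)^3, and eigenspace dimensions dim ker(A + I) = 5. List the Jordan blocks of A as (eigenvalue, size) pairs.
Jordan blocks: (-1, 3), (-1, 1), (-1, 1), (-1, 1), (-1, 1)

λ = -1: algebraic multiplicity 7 (exponent in χ_A), largest block size 3 (exponent in m_A), 5 blocks (geometric multiplicity). These force block sizes [3, 1, 1, 1, 1].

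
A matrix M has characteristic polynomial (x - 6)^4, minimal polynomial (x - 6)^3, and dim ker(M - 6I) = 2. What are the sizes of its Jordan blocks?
Jordan blocks: (6, 3), (6, 1)

λ = 6: algebraic multiplicity 4 (exponent in χ_M), largest block size 3 (exponent in m_M), 2 blocks (geometric multiplicity). These force block sizes [3, 1].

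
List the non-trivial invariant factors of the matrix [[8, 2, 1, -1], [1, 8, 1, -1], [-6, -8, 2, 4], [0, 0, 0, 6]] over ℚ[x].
The Jordan structure of A has elementary divisors (x - 6)^3, (x - 6). Arranging the block sizes at each eigenvalue in decreasing order and taking row products gives the invariant factors.

Invariant factors (smallest first, each dividing the next): x - 6, (x - 6)^3.

Check: the last factor (x - 6)^3 is the minimal polynomial, and the product (x - 6)^4 is the characteristic polynomial.

x - 6, (x - 6)^3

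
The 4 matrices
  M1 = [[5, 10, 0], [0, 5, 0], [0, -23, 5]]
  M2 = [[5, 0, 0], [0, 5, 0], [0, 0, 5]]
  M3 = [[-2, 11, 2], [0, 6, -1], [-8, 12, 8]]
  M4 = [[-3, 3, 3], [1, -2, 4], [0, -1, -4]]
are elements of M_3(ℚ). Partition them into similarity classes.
4 classes: {M1}, {M2}, {M3}, {M4}

Characteristic polynomials: χ_{M1} = (x - 5)^3, χ_{M2} = (x - 5)^3, χ_{M3} = (x - 4)^3, χ_{M4} = (x + 3)^3.

{M1}: invariant factors x - 5, (x - 5)^2.

{M2}: invariant factors x - 5, x - 5, x - 5.

{M3}: invariant factors (x - 4)^3.

{M4}: invariant factors (x + 3)^3.

Matrices are similar if and only if their invariant-factor lists agree; the partition into similarity classes is {M1}, {M2}, {M3}, {M4}.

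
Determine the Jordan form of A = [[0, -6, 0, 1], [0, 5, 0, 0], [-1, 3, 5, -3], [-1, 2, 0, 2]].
J = [[1, 1, 0, 0], [0, 1, 0, 0], [0, 0, 5, 1], [0, 0, 0, 5]]

The characteristic polynomial is det(xI - A) = (x - 5)^2(x - 1)^2, so the eigenvalues are 1 (algebraic multiplicity 2), 5 (algebraic multiplicity 2).

For λ = 1: rank(A - I) = 3, rank((A - I)^2) = 2. The eigenspace has dimension 4 - 3 = 1, so there is 1 Jordan block; the rank sequence gives block sizes [2].

For λ = 5: rank(A - 5I) = 3, rank((A - 5I)^2) = 2. The eigenspace has dimension 4 - 3 = 1, so there is 1 Jordan block; the rank sequence gives block sizes [2].

Assembling the blocks gives the Jordan form J above.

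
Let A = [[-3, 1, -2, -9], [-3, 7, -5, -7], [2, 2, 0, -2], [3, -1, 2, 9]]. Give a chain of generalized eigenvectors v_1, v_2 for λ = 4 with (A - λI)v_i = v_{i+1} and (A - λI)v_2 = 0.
v_1 = [[0, 1, 1, 0]]^T, v_2 = [[-1, -2, -2, 1]]^T

We seek v_1 ∈ ker((A - 4I)^2) \ ker(A - 4I), then set v_{i+1} = (A - 4I) v_i.

One such chain is v_1 = [[0, 1, 1, 0]]^T, v_2 = [[-1, -2, -2, 1]]^T. Check: (A - 4I) v_2 = [[0, 0, 0, 0]]^T = 0.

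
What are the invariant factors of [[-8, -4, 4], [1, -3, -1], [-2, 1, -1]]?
(x + 4)^3

The Jordan structure of A has elementary divisors (x + 4)^3. Arranging the block sizes at each eigenvalue in decreasing order and taking row products gives the invariant factors.

Invariant factors (smallest first, each dividing the next): (x + 4)^3.

Check: the last factor (x + 4)^3 is the minimal polynomial, and the product (x + 4)^3 is the characteristic polynomial.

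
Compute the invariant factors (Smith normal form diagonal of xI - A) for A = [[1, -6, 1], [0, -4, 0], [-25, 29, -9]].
(x + 4)^3

The Jordan structure of A has elementary divisors (x + 4)^3. Arranging the block sizes at each eigenvalue in decreasing order and taking row products gives the invariant factors.

Invariant factors (smallest first, each dividing the next): (x + 4)^3.

Check: the last factor (x + 4)^3 is the minimal polynomial, and the product (x + 4)^3 is the characteristic polynomial.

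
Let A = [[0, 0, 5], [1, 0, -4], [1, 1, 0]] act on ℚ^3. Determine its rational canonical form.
The invariant factors of A (the non-unit diagonal entries of the Smith normal form of xI - A over ℚ[x]) are x^3 - x - 5, each dividing the next. The characteristic polynomial is their product, x^3 - x - 5.

The rational canonical form is the block-diagonal matrix of companion matrices C(f_i):
R = [[0, 0, 5], [1, 0, 1], [0, 1, 0]].

Note the characteristic polynomial does not split into linear factors over ℚ, so A has no Jordan form over ℚ; the rational canonical form exists over any field.

R = [[0, 0, 5], [1, 0, 1], [0, 1, 0]]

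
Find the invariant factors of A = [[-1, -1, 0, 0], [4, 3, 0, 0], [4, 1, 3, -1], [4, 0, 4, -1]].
(x - 1)^2, (x - 1)^2

The Jordan structure of A has elementary divisors (x - 1)^2, (x - 1)^2. Arranging the block sizes at each eigenvalue in decreasing order and taking row products gives the invariant factors.

Invariant factors (smallest first, each dividing the next): (x - 1)^2, (x - 1)^2.

Check: the last factor (x - 1)^2 is the minimal polynomial, and the product (x - 1)^4 is the characteristic polynomial.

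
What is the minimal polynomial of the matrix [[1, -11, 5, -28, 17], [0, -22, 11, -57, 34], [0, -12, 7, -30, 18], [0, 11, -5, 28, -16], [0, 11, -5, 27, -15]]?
m_A(x) = (x - 1)^2(x + 5)

The characteristic polynomial factors as (x - 1)^4(x + 5). The minimal polynomial is ∏(x - λ)^{k_λ} where k_λ is the size of the largest Jordan block at λ.

For λ = -5: rank(A + 5I) = 4, and the largest Jordan block has size 1 (the smallest k with rank((A + 5I)^k) = rank((A + 5I)^(k+1))).
For λ = 1: rank(A - I) = 3, and the largest Jordan block has size 2 (the smallest k with rank((A - I)^k) = rank((A - I)^(k+1))).

So m_A(x) = (x - 1)^2(x + 5).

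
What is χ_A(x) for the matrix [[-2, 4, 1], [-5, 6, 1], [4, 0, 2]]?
χ_A(x) = (x - 2)^3

xI - A = [[x + 2, -4, -1], [5, x - 6, -1], [-4, 0, x - 2]].

Expanding det(xI - A) along the first row:
det(xI - A) = + (x + 2)·det([[x - 6, -1], [0, x - 2]]) - (-4)·det([[5, -1], [-4, x - 2]]) + (-1)·det([[5, x - 6], [-4, 0]]).

Evaluating gives χ_A(x) = x^3 - 6x^2 + 12x - 8 = (x - 2)^3.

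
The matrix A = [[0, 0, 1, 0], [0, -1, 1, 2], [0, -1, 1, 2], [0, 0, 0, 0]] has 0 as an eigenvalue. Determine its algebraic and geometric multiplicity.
The characteristic polynomial is x^4, so the factor x appears with exponent 4: the algebraic multiplicity is 4.

rank(A) = 2, so the eigenspace has dimension 4 - 2 = 2: the geometric multiplicity is 2.

Since 2 < 4, A is not diagonalizable.

algebraic multiplicity 4, geometric multiplicity 2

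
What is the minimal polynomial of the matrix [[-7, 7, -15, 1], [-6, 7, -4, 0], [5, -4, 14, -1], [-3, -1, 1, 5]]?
The characteristic polynomial factors as (x - 6)^3(x - 1). The minimal polynomial is ∏(x - λ)^{k_λ} where k_λ is the size of the largest Jordan block at λ.

For λ = 1: rank(A - I) = 3, and the largest Jordan block has size 1 (the smallest k with rank((A - I)^k) = rank((A - I)^(k+1))).
For λ = 6: rank(A - 6I) = 3, and the largest Jordan block has size 3 (the smallest k with rank((A - 6I)^k) = rank((A - 6I)^(k+1))).

So m_A(x) = (x - 6)^3(x - 1).

m_A(x) = (x - 6)^3(x - 1)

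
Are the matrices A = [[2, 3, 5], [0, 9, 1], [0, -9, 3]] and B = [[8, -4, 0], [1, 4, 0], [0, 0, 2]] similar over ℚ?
Yes.

Two matrices over a field are similar if and only if they have the same invariant factors.

Both A and B have characteristic polynomial (x - 6)^2(x - 2) and minimal polynomial (x - 6)^2(x - 2). Computing further, both have invariant factors (x - 6)^2(x - 2). Hence A and B are similar.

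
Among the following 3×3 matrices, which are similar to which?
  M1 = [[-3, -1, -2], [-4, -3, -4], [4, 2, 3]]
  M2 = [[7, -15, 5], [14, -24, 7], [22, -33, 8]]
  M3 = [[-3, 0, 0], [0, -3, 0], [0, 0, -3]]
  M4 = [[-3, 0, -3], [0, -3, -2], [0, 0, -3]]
3 classes: {M1}, {M2, M4}, {M3}

Characteristic polynomials: χ_{M1} = (x + 1)^3, χ_{M2} = (x + 3)^3, χ_{M3} = (x + 3)^3, χ_{M4} = (x + 3)^3.

{M1}: invariant factors x + 1, (x + 1)^2.

{M2, M4}: invariant factors x + 3, (x + 3)^2.

{M3}: invariant factors x + 3, x + 3, x + 3.

Matrices are similar if and only if their invariant-factor lists agree; the partition into similarity classes is {M1}, {M2, M4}, {M3}.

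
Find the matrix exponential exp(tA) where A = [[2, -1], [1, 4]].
e^{tA} = [[(1 - t)*e^{3*t}, -t*e^{3*t}], [t*e^{3*t}, (t + 1)*e^{3*t}]]

A has Jordan form J = [[3, 1], [0, 3]] with A = PJP^{-1}, so e^{tA} = P e^{tJ} P^{-1}.

For a Jordan block J_k(λ), e^{tJ_k(λ)} = e^{λt} · (I + tN + t^2 N^2/2! + ... + t^{k-1} N^{k-1}/(k-1)!) where N is the nilpotent superdiagonal part.

Assembling the blocks and conjugating back gives the entries of e^{tA} as shown above.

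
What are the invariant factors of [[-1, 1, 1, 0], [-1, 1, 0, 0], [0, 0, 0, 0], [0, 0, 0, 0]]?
The Jordan structure of A has elementary divisors x^3, x. Arranging the block sizes at each eigenvalue in decreasing order and taking row products gives the invariant factors.

Invariant factors (smallest first, each dividing the next): x, x^3.

Check: the last factor x^3 is the minimal polynomial, and the product x^4 is the characteristic polynomial.

x, x^3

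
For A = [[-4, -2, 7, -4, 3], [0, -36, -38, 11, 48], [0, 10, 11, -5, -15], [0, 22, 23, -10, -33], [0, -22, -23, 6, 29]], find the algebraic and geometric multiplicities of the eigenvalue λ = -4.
The characteristic polynomial is (x - 1)^2(x + 4)^3, so the factor x + 4 appears with exponent 3: the algebraic multiplicity is 3.

rank(A + 4I) = 2, so the eigenspace has dimension 5 - 2 = 3: the geometric multiplicity is 3.

algebraic multiplicity 3, geometric multiplicity 3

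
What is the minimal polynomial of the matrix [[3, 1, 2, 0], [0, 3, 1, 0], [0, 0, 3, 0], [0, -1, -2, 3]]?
m_A(x) = (x - 3)^3

The characteristic polynomial factors as (x - 3)^4. The minimal polynomial is ∏(x - λ)^{k_λ} where k_λ is the size of the largest Jordan block at λ.

For λ = 3: rank(A - 3I) = 2, and the largest Jordan block has size 3 (the smallest k with rank((A - 3I)^k) = rank((A - 3I)^(k+1))).

So m_A(x) = (x - 3)^3.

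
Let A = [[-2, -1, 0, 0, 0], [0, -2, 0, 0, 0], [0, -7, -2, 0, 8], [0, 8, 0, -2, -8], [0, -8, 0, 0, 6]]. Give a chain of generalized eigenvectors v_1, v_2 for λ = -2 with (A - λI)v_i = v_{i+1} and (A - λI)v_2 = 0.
We seek v_1 ∈ ker((A + 2I)^2) \ ker(A + 2I), then set v_{i+1} = (A + 2I) v_i.

One such chain is v_1 = [[0, 1, 0, 0, 1]]^T, v_2 = [[-1, 0, 1, 0, 0]]^T. Check: (A + 2I) v_2 = [[0, 0, 0, 0, 0]]^T = 0.

v_1 = [[0, 1, 0, 0, 1]]^T, v_2 = [[-1, 0, 1, 0, 0]]^T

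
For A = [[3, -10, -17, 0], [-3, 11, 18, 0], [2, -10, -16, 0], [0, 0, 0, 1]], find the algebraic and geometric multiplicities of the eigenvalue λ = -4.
algebraic multiplicity 1, geometric multiplicity 1

The characteristic polynomial is (x - 1)^3(x + 4), so the factor x + 4 appears with exponent 1: the algebraic multiplicity is 1.

rank(A + 4I) = 3, so the eigenspace has dimension 4 - 3 = 1: the geometric multiplicity is 1.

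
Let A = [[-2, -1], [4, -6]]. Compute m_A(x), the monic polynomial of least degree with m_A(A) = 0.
m_A(x) = (x + 4)^2

The characteristic polynomial factors as (x + 4)^2. The minimal polynomial is ∏(x - λ)^{k_λ} where k_λ is the size of the largest Jordan block at λ.

For λ = -4: rank(A + 4I) = 1, and the largest Jordan block has size 2 (the smallest k with rank((A + 4I)^k) = rank((A + 4I)^(k+1))).

So m_A(x) = (x + 4)^2.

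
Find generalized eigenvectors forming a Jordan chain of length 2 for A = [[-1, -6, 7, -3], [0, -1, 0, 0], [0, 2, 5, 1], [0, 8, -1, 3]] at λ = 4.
We seek v_1 ∈ ker((A - 4I)^2) \ ker(A - 4I), then set v_{i+1} = (A - 4I) v_i.

One such chain is v_1 = [[-1, 0, 0, 1]]^T, v_2 = [[2, 0, 1, -1]]^T. Check: (A - 4I) v_2 = [[0, 0, 0, 0]]^T = 0.

v_1 = [[-1, 0, 0, 1]]^T, v_2 = [[2, 0, 1, -1]]^T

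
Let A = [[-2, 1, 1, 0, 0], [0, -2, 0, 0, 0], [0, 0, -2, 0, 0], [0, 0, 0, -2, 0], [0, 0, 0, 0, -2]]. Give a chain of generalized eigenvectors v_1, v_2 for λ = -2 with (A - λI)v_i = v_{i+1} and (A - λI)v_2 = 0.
We seek v_1 ∈ ker((A + 2I)^2) \ ker(A + 2I), then set v_{i+1} = (A + 2I) v_i.

One such chain is v_1 = [[0, 1, 0, 0, 0]]^T, v_2 = [[1, 0, 0, 0, 0]]^T. Check: (A + 2I) v_2 = [[0, 0, 0, 0, 0]]^T = 0.

v_1 = [[0, 1, 0, 0, 0]]^T, v_2 = [[1, 0, 0, 0, 0]]^T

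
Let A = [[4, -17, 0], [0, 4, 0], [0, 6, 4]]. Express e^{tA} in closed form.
e^{tA} = [[e^{4*t}, -17*t*e^{4*t}, 0], [0, e^{4*t}, 0], [0, 6*t*e^{4*t}, e^{4*t}]]

A has Jordan form J = [[4, 1, 0], [0, 4, 0], [0, 0, 4]] with A = PJP^{-1}, so e^{tA} = P e^{tJ} P^{-1}.

For a Jordan block J_k(λ), e^{tJ_k(λ)} = e^{λt} · (I + tN + t^2 N^2/2! + ... + t^{k-1} N^{k-1}/(k-1)!) where N is the nilpotent superdiagonal part.

Assembling the blocks and conjugating back gives the entries of e^{tA} as shown above.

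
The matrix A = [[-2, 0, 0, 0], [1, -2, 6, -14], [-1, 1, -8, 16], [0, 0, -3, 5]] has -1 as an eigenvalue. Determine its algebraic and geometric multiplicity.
The characteristic polynomial is (x + 1)(x + 2)^3, so the factor x + 1 appears with exponent 1: the algebraic multiplicity is 1.

rank(A + I) = 3, so the eigenspace has dimension 4 - 3 = 1: the geometric multiplicity is 1.

algebraic multiplicity 1, geometric multiplicity 1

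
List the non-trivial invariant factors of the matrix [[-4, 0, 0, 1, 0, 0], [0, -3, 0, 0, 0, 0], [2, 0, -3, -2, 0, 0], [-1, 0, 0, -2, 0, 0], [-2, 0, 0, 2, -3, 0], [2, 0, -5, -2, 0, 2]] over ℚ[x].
The Jordan structure of A has elementary divisors (x + 3)^2, (x + 3), (x + 3), (x + 3), (x - 2). Arranging the block sizes at each eigenvalue in decreasing order and taking row products gives the invariant factors.

Invariant factors (smallest first, each dividing the next): x + 3, x + 3, x + 3, (x - 2)(x + 3)^2.

Check: the last factor (x - 2)(x + 3)^2 is the minimal polynomial, and the product (x - 2)(x + 3)^5 is the characteristic polynomial.

x + 3, x + 3, x + 3, (x - 2)(x + 3)^2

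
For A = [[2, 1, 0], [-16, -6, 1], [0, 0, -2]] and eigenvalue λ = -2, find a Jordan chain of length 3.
v_1 = [[0, 0, 1]]^T, v_2 = [[0, 1, 0]]^T, v_3 = [[1, -4, 0]]^T

We seek v_1 ∈ ker((A + 2I)^3) \ ker((A + 2I)^2), then set v_{i+1} = (A + 2I) v_i.

One such chain is v_1 = [[0, 0, 1]]^T, v_2 = [[0, 1, 0]]^T, v_3 = [[1, -4, 0]]^T. Check: (A + 2I) v_3 = [[0, 0, 0]]^T = 0.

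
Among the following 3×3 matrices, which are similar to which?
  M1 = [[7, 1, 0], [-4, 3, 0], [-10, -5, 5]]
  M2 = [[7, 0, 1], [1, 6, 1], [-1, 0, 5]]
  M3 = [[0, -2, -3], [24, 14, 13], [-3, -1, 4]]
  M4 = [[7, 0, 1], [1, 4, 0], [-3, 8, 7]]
Characteristic polynomials: χ_{M1} = (x - 5)^3, χ_{M2} = (x - 6)^3, χ_{M3} = (x - 6)^3, χ_{M4} = (x - 6)^3.

{M1}: invariant factors x - 5, (x - 5)^2.

{M2}: invariant factors x - 6, (x - 6)^2.

{M3, M4}: invariant factors (x - 6)^3.

Matrices are similar if and only if their invariant-factor lists agree; the partition into similarity classes is {M1}, {M2}, {M3, M4}.

3 classes: {M1}, {M2}, {M3, M4}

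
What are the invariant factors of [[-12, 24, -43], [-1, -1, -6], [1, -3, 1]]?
The Jordan structure of A has elementary divisors (x + 4)^3. Arranging the block sizes at each eigenvalue in decreasing order and taking row products gives the invariant factors.

Invariant factors (smallest first, each dividing the next): (x + 4)^3.

Check: the last factor (x + 4)^3 is the minimal polynomial, and the product (x + 4)^3 is the characteristic polynomial.

(x + 4)^3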